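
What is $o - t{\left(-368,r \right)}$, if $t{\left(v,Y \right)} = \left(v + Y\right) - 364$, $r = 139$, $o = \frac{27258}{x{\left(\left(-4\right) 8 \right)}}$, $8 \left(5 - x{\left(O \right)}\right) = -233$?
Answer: $\frac{18093}{13} \approx 1391.8$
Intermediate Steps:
$x{\left(O \right)} = \frac{273}{8}$ ($x{\left(O \right)} = 5 - - \frac{233}{8} = 5 + \frac{233}{8} = \frac{273}{8}$)
$o = \frac{10384}{13}$ ($o = \frac{27258}{\frac{273}{8}} = 27258 \cdot \frac{8}{273} = \frac{10384}{13} \approx 798.77$)
$t{\left(v,Y \right)} = -364 + Y + v$ ($t{\left(v,Y \right)} = \left(Y + v\right) - 364 = -364 + Y + v$)
$o - t{\left(-368,r \right)} = \frac{10384}{13} - \left(-364 + 139 - 368\right) = \frac{10384}{13} - -593 = \frac{10384}{13} + 593 = \frac{18093}{13}$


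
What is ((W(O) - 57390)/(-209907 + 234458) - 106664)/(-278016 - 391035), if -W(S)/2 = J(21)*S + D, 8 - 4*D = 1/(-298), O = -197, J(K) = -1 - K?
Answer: 1560789259897/9789819176196 ≈ 0.15943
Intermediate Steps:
D = 2385/1192 (D = 2 - 1/4/(-298) = 2 - 1/4*(-1/298) = 2 + 1/1192 = 2385/1192 ≈ 2.0008)
W(S) = -2385/596 + 44*S (W(S) = -2*((-1 - 1*21)*S + 2385/1192) = -2*((-1 - 21)*S + 2385/1192) = -2*(-22*S + 2385/1192) = -2*(2385/1192 - 22*S) = -2385/596 + 44*S)
((W(O) - 57390)/(-209907 + 234458) - 106664)/(-278016 - 391035) = (((-2385/596 + 44*(-197)) - 57390)/(-209907 + 234458) - 106664)/(-278016 - 391035) = (((-2385/596 - 8668) - 57390)/24551 - 106664)/(-669051) = ((-5168513/596 - 57390)*(1/24551) - 106664)*(-1/669051) = (-39372953/596*1/24551 - 106664)*(-1/669051) = (-39372953/14632396 - 106664)*(-1/669051) = -1560789259897/14632396*(-1/669051) = 1560789259897/9789819176196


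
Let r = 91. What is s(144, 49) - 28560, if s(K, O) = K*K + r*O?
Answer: -3365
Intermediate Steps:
s(K, O) = K² + 91*O (s(K, O) = K*K + 91*O = K² + 91*O)
s(144, 49) - 28560 = (144² + 91*49) - 28560 = (20736 + 4459) - 28560 = 25195 - 28560 = -3365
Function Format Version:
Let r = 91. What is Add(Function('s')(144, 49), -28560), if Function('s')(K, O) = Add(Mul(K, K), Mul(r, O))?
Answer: -3365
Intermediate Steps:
Function('s')(K, O) = Add(Pow(K, 2), Mul(91, O)) (Function('s')(K, O) = Add(Mul(K, K), Mul(91, O)) = Add(Pow(K, 2), Mul(91, O)))
Add(Function('s')(144, 49), -28560) = Add(Add(Pow(144, 2), Mul(91, 49)), -28560) = Add(Add(20736, 4459), -28560) = Add(25195, -28560) = -3365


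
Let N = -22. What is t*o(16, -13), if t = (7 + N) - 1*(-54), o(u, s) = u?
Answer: 624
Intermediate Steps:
t = 39 (t = (7 - 22) - 1*(-54) = -15 + 54 = 39)
t*o(16, -13) = 39*16 = 624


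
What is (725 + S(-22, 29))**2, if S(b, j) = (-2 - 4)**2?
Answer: 579121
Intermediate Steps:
S(b, j) = 36 (S(b, j) = (-6)**2 = 36)
(725 + S(-22, 29))**2 = (725 + 36)**2 = 761**2 = 579121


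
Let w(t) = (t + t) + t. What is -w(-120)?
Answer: 360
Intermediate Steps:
w(t) = 3*t (w(t) = 2*t + t = 3*t)
-w(-120) = -3*(-120) = -1*(-360) = 360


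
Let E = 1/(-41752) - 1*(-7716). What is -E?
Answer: -322158431/41752 ≈ -7716.0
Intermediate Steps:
E = 322158431/41752 (E = -1/41752 + 7716 = 322158431/41752 ≈ 7716.0)
-E = -1*322158431/41752 = -322158431/41752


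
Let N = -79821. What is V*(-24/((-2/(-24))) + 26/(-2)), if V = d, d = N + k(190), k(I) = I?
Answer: 23968931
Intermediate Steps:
d = -79631 (d = -79821 + 190 = -79631)
V = -79631
V*(-24/((-2/(-24))) + 26/(-2)) = -79631*(-24/((-2/(-24))) + 26/(-2)) = -79631*(-24/((-2*(-1/24))) + 26*(-1/2)) = -79631*(-24/1/12 - 13) = -79631*(-24*12 - 13) = -79631*(-288 - 13) = -79631*(-301) = 23968931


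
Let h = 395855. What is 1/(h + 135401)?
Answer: 1/531256 ≈ 1.8823e-6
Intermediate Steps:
1/(h + 135401) = 1/(395855 + 135401) = 1/531256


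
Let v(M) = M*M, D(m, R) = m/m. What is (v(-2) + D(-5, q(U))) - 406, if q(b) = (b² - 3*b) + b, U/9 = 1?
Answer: -401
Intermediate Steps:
U = 9 (U = 9*1 = 9)
q(b) = b² - 2*b
D(m, R) = 1
v(M) = M²
(v(-2) + D(-5, q(U))) - 406 = ((-2)² + 1) - 406 = (4 + 1) - 406 = 5 - 406 = -401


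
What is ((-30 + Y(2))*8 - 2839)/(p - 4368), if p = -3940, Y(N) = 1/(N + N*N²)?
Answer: 15391/41540 ≈ 0.37051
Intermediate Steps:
Y(N) = 1/(N + N³)
((-30 + Y(2))*8 - 2839)/(p - 4368) = ((-30 + 1/(2 + 2³))*8 - 2839)/(-3940 - 4368) = ((-30 + 1/(2 + 8))*8 - 2839)/(-8308) = ((-30 + 1/10)*8 - 2839)*(-1/8308) = ((-30 + ⅒)*8 - 2839)*(-1/8308) = (-299/10*8 - 2839)*(-1/8308) = (-1196/5 - 2839)*(-1/8308) = -15391/5*(-1/8308) = 15391/41540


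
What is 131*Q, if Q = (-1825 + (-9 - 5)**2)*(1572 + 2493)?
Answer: -867466935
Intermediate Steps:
Q = -6621885 (Q = (-1825 + (-14)**2)*4065 = (-1825 + 196)*4065 = -1629*4065 = -6621885)
131*Q = 131*(-6621885) = -867466935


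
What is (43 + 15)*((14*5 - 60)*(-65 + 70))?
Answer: 2900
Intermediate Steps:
(43 + 15)*((14*5 - 60)*(-65 + 70)) = 58*((70 - 60)*5) = 58*(10*5) = 58*50 = 2900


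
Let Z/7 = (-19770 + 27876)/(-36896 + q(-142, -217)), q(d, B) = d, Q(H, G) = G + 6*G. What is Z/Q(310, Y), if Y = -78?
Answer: 1351/481494 ≈ 0.0028059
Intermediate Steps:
Q(H, G) = 7*G
Z = -9457/6173 (Z = 7*((-19770 + 27876)/(-36896 - 142)) = 7*(8106/(-37038)) = 7*(8106*(-1/37038)) = 7*(-1351/6173) = -9457/6173 ≈ -1.5320)
Z/Q(310, Y) = -9457/(6173*(7*(-78))) = -9457/6173/(-546) = -9457/6173*(-1/546) = 1351/481494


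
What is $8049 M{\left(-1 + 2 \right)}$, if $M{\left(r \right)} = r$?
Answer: $8049$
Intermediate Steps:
$8049 M{\left(-1 + 2 \right)} = 8049 \left(-1 + 2\right) = 8049 \cdot 1 = 8049$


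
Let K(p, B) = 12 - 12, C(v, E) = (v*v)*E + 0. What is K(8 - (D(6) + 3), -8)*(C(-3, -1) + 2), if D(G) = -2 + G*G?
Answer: 0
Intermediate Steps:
D(G) = -2 + G²
C(v, E) = E*v² (C(v, E) = v²*E + 0 = E*v² + 0 = E*v²)
K(p, B) = 0
K(8 - (D(6) + 3), -8)*(C(-3, -1) + 2) = 0*(-1*(-3)² + 2) = 0*(-1*9 + 2) = 0*(-9 + 2) = 0*(-7) = 0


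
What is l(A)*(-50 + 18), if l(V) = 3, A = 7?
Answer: -96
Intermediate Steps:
l(A)*(-50 + 18) = 3*(-50 + 18) = 3*(-32) = -96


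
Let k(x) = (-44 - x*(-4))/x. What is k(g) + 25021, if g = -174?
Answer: 2177197/87 ≈ 25025.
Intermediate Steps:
k(x) = (-44 + 4*x)/x (k(x) = (-44 - (-4)*x)/x = (-44 + 4*x)/x)
k(g) + 25021 = (4 - 44/(-174)) + 25021 = (4 - 44*(-1/174)) + 25021 = (4 + 22/87) + 25021 = 370/87 + 25021 = 2177197/87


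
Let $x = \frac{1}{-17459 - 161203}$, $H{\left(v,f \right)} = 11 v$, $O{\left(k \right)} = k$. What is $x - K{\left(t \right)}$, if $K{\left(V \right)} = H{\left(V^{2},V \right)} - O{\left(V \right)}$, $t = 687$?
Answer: $- \frac{927429439465}{178662} \approx -5.191 \cdot 10^{6}$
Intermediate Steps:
$K{\left(V \right)} = - V + 11 V^{2}$ ($K{\left(V \right)} = 11 V^{2} - V = - V + 11 V^{2}$)
$x = - \frac{1}{178662}$ ($x = \frac{1}{-178662} = - \frac{1}{178662} \approx -5.5972 \cdot 10^{-6}$)
$x - K{\left(t \right)} = - \frac{1}{178662} - 687 \left(-1 + 11 \cdot 687\right) = - \frac{1}{178662} - 687 \left(-1 + 7557\right) = - \frac{1}{178662} - 687 \cdot 7556 = - \frac{1}{178662} - 5190972 = - \frac{927429439465}{178662}$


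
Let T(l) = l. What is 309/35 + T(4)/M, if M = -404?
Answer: 31174/3535 ≈ 8.8187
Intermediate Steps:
309/35 + T(4)/M = 309/35 + 4/(-404) = 309*(1/35) + 4*(-1/404) = 309/35 - 1/101 = 31174/3535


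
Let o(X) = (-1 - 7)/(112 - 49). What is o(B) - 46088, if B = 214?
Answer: -2903552/63 ≈ -46088.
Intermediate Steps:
o(X) = -8/63
o(B) - 46088 = -8/63 - 46088 = -2903552/63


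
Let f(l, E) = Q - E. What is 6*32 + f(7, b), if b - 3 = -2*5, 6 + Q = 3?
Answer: 196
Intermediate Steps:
Q = -3 (Q = -6 + 3 = -3)
b = -7 (b = 3 - 2*5 = 3 - 10 = -7)
f(l, E) = -3 - E
6*32 + f(7, b) = 6*32 + (-3 - 1*(-7)) = 192 + (-3 + 7) = 192 + 4 = 196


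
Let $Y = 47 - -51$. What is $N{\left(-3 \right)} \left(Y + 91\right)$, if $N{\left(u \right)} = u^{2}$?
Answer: $1701$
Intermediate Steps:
$Y = 98$ ($Y = 47 + 51 = 98$)
$N{\left(-3 \right)} \left(Y + 91\right) = \left(-3\right)^{2} \left(98 + 91\right) = 9 \cdot 189 = 1701$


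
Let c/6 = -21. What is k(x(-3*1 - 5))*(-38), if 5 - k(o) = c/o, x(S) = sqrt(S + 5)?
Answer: -190 + 1596*I*sqrt(3) ≈ -190.0 + 2764.4*I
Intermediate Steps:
c = -126 (c = 6*(-21) = -126)
x(S) = sqrt(5 + S)
k(o) = 5 + 126/o (k(o) = 5 - (-126)/o = 5 + 126/o)
k(x(-3*1 - 5))*(-38) = (5 + 126/(sqrt(5 + (-3*1 - 5))))*(-38) = (5 + 126/(sqrt(5 + (-3 - 5))))*(-38) = (5 + 126/(sqrt(5 - 8)))*(-38) = (5 + 126/(sqrt(-3)))*(-38) = (5 + 126/((I*sqrt(3))))*(-38) = (5 + 126*(-I*sqrt(3)/3))*(-38) = (5 - 42*I*sqrt(3))*(-38) = -190 + 1596*I*sqrt(3)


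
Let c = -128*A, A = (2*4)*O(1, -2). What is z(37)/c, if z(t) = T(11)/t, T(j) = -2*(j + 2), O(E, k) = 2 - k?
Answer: 13/75776 ≈ 0.00017156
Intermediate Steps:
A = 32 (A = (2*4)*(2 - 1*(-2)) = 8*(2 + 2) = 8*4 = 32)
T(j) = -4 - 2*j (T(j) = -2*(2 + j) = -4 - 2*j)
z(t) = -26/t (z(t) = (-4 - 2*11)/t = (-4 - 22)/t = -26/t)
c = -4096 (c = -128*32 = -4096)
z(37)/c = -26/37/(-4096) = -26*1/37*(-1/4096) = -26/37*(-1/4096) = 13/75776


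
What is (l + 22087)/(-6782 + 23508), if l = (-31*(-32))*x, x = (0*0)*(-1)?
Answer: 22087/16726 ≈ 1.3205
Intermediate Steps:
x = 0 (x = 0*(-1) = 0)
l = 0 (l = -31*(-32)*0 = 992*0 = 0)
(l + 22087)/(-6782 + 23508) = (0 + 22087)/(-6782 + 23508) = 22087/16726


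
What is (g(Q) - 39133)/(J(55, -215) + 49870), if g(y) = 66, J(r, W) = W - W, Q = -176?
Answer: -39067/49870 ≈ -0.78338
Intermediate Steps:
J(r, W) = 0
(g(Q) - 39133)/(J(55, -215) + 49870) = (66 - 39133)/(0 + 49870) = -39067/49870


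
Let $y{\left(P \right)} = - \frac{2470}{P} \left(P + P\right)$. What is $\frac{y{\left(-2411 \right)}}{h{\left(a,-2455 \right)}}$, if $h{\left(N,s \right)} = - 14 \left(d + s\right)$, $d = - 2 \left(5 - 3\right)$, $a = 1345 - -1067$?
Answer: $- \frac{2470}{17213} \approx -0.1435$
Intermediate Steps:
$a = 2412$ ($a = 1345 + 1067 = 2412$)
$d = -4$ ($d = \left(-2\right) 2 = -4$)
$y{\left(P \right)} = -4940$ ($y{\left(P \right)} = - \frac{2470}{P} 2 P = -4940$)
$h{\left(N,s \right)} = 56 - 14 s$ ($h{\left(N,s \right)} = - 14 \left(-4 + s\right) = 56 - 14 s$)
$\frac{y{\left(-2411 \right)}}{h{\left(a,-2455 \right)}} = - \frac{4940}{56 - -34370} = - \frac{4940}{56 + 34370} = - \frac{4940}{34426} = \left(-4940\right) \frac{1}{34426} = - \frac{2470}{17213}$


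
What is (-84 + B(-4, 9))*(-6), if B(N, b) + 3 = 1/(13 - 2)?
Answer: 5736/11 ≈ 521.45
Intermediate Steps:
B(N, b) = -32/11 (B(N, b) = -3 + 1/(13 - 2) = -3 + 1/11 = -32/11)
(-84 + B(-4, 9))*(-6) = (-84 - 32/11)*(-6) = -956/11*(-6) = 5736/11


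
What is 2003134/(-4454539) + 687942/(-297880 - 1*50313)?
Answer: -3761941705600/1551039298027 ≈ -2.4254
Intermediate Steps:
2003134/(-4454539) + 687942/(-297880 - 1*50313) = 2003134*(-1/4454539) + 687942/(-297880 - 50313) = -2003134/4454539 + 687942/(-348193) = -2003134/4454539 + 687942*(-1/348193) = -2003134/4454539 - 687942/348193 = -3761941705600/1551039298027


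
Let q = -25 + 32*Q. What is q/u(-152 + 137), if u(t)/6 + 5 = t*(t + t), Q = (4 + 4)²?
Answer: 2023/2670 ≈ 0.75768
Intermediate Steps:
Q = 64 (Q = 8² = 64)
u(t) = -30 + 12*t² (u(t) = -30 + 6*(t*(t + t)) = -30 + 6*(t*(2*t)) = -30 + 6*(2*t²) = -30 + 12*t²)
q = 2023 (q = -25 + 32*64 = -25 + 2048 = 2023)
q/u(-152 + 137) = 2023/(-30 + 12*(-152 + 137)²) = 2023/(-30 + 12*(-15)²) = 2023/(-30 + 12*225) = 2023/(-30 + 2700) = 2023/2670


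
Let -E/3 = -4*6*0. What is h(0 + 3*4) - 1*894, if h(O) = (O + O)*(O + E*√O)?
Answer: -606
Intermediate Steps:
E = 0 (E = -3*(-4*6)*0 = -(-72)*0 = -3*0 = 0)
h(O) = 2*O² (h(O) = (O + O)*(O + 0*√O) = (2*O)*(O + 0) = (2*O)*O = 2*O²)
h(0 + 3*4) - 1*894 = 2*(0 + 3*4)² - 1*894 = 2*(0 + 12)² - 894 = 2*12² - 894 = 2*144 - 894 = 288 - 894 = -606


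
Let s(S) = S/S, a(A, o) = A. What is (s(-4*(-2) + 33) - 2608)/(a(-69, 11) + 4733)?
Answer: -237/424 ≈ -0.55896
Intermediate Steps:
s(S) = 1
(s(-4*(-2) + 33) - 2608)/(a(-69, 11) + 4733) = (1 - 2608)/(-69 + 4733) = -2607/4664 = -2607*1/4664 = -237/424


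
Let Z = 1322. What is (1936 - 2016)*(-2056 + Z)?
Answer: 58720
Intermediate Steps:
(1936 - 2016)*(-2056 + Z) = (1936 - 2016)*(-2056 + 1322) = -80*(-734) = 58720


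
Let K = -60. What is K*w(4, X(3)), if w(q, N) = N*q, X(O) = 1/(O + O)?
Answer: -40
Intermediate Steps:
X(O) = 1/(2*O)
K*w(4, X(3)) = -60*(½)/3*4 = -60*(½)*(⅓)*4 = -10*4 = -60*⅔ = -40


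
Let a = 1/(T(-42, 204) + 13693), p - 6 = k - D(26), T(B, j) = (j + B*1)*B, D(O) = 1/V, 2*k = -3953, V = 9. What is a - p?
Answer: 244359737/124002 ≈ 1970.6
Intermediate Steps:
k = -3953/2 (k = (½)*(-3953) = -3953/2 ≈ -1976.5)
D(O) = ⅑ (D(O) = 1/9 = ⅑)
T(B, j) = B*(B + j) (T(B, j) = (j + B)*B = (B + j)*B = B*(B + j))
p = -35471/18 (p = 6 + (-3953/2 - 1*⅑) = 6 + (-3953/2 - ⅑) = 6 - 35579/18 = -35471/18 ≈ -1970.6)
a = 1/6889 (a = 1/(-42*(-42 + 204) + 13693) = 1/(-42*162 + 13693) = 1/(-6804 + 13693) = 1/6889 ≈ 0.00014516)
a - p = 1/6889 - 1*(-35471/18) = 1/6889 + 35471/18 = 244359737/124002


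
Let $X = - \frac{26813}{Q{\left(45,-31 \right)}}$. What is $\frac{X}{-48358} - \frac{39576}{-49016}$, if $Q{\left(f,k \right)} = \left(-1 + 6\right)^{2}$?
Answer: $\frac{6144958901}{7407236650} \approx 0.82959$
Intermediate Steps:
$Q{\left(f,k \right)} = 25$ ($Q{\left(f,k \right)} = 5^{2} = 25$)
$X = - \frac{26813}{25} \approx -1072.5$
$\frac{X}{-48358} - \frac{39576}{-49016} = - \frac{26813}{25 \left(-48358\right)} - \frac{39576}{-49016} = \left(- \frac{26813}{25}\right) \left(- \frac{1}{48358}\right) - - \frac{4947}{6127} = \frac{26813}{1208950} + \frac{4947}{6127} = \frac{6144958901}{7407236650}$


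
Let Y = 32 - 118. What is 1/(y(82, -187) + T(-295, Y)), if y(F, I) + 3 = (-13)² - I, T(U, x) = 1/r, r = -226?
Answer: 226/79777 ≈ 0.0028329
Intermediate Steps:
Y = -86
T(U, x) = -1/226 (T(U, x) = 1/(-226) = -1/226)
y(F, I) = 166 - I (y(F, I) = -3 + ((-13)² - I) = -3 + (169 - I) = 166 - I)
1/(y(82, -187) + T(-295, Y)) = 1/((166 - 1*(-187)) - 1/226) = 1/((166 + 187) - 1/226) = 1/(353 - 1/226) = 1/(79777/226) = 226/79777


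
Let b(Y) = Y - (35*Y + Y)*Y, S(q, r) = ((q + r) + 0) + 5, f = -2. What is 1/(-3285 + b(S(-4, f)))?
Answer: -1/3322 ≈ -0.00030102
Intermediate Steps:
S(q, r) = 5 + q + r (S(q, r) = (q + r) + 5 = 5 + q + r)
b(Y) = Y - 36*Y**2 (b(Y) = Y - 36*Y*Y = Y - 36*Y**2)
1/(-3285 + b(S(-4, f))) = 1/(-3285 + (5 - 4 - 2)*(1 - 36*(5 - 4 - 2))) = 1/(-3285 - (1 - 36*(-1))) = 1/(-3285 - (1 + 36)) = 1/(-3285 - 1*37) = 1/(-3285 - 37) = 1/(-3322) = -1/3322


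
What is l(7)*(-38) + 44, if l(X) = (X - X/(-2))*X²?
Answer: -19507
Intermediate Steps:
l(X) = 3*X³/2 (l(X) = (X - X*(-1)/2)*X² = (X - (-1)*X/2)*X² = (X + X/2)*X² = (3*X/2)*X² = 3*X³/2)
l(7)*(-38) + 44 = ((3/2)*7³)*(-38) + 44 = ((3/2)*343)*(-38) + 44 = (1029/2)*(-38) + 44 = -19551 + 44 = -19507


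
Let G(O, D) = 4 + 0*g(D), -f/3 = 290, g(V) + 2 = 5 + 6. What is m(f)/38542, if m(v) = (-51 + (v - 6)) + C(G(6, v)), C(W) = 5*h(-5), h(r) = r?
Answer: -68/2753 ≈ -0.024700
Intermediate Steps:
g(V) = 9 (g(V) = -2 + (5 + 6) = -2 + 11 = 9)
f = -870 (f = -3*290 = -870)
G(O, D) = 4 (G(O, D) = 4 + 0*9 = 4 + 0 = 4)
C(W) = -25 (C(W) = 5*(-5) = -25)
m(v) = -82 + v (m(v) = (-51 + (v - 6)) - 25 = (-51 + (-6 + v)) - 25 = (-57 + v) - 25 = -82 + v)
m(f)/38542 = (-82 - 870)/38542 = -952*1/38542 = -68/2753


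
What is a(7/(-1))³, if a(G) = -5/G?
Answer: 125/343 ≈ 0.36443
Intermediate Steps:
a(7/(-1))³ = (-5/(7/(-1)))³ = (-5/(7*(-1)))³ = (-5/(-7))³ = (-5*(-⅐))³ = (5/7)³ = 125/343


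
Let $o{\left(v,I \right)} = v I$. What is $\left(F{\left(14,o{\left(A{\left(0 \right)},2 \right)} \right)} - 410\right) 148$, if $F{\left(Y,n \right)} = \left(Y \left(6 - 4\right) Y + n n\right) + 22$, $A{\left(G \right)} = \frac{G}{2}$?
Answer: $592$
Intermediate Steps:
$A{\left(G \right)} = \frac{G}{2}$ ($A{\left(G \right)} = G \frac{1}{2} = \frac{G}{2}$)
$o{\left(v,I \right)} = I v$
$F{\left(Y,n \right)} = 22 + n^{2} + 2 Y^{2}$ ($F{\left(Y,n \right)} = \left(Y 2 Y + n^{2}\right) + 22 = \left(2 Y Y + n^{2}\right) + 22 = \left(2 Y^{2} + n^{2}\right) + 22 = \left(n^{2} + 2 Y^{2}\right) + 22 = 22 + n^{2} + 2 Y^{2}$)
$\left(F{\left(14,o{\left(A{\left(0 \right)},2 \right)} \right)} - 410\right) 148 = \left(\left(22 + \left(2 \cdot \frac{1}{2} \cdot 0\right)^{2} + 2 \cdot 14^{2}\right) - 410\right) 148 = \left(\left(22 + \left(2 \cdot 0\right)^{2} + 2 \cdot 196\right) - 410\right) 148 = \left(\left(22 + 0^{2} + 392\right) - 410\right) 148 = \left(\left(22 + 0 + 392\right) - 410\right) 148 = \left(414 - 410\right) 148 = 4 \cdot 148 = 592$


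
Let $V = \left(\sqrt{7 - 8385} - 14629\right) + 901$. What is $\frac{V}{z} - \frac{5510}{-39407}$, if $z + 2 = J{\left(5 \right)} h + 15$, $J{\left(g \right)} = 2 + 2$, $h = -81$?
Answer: $\frac{542692906}{12255577} - \frac{i \sqrt{8378}}{311} \approx 44.281 - 0.29431 i$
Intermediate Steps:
$J{\left(g \right)} = 4$
$z = -311$ ($z = -2 + \left(4 \left(-81\right) + 15\right) = -2 + \left(-324 + 15\right) = -2 - 309 = -311$)
$V = -13728 + i \sqrt{8378}$ ($V = \left(\sqrt{-8378} - 14629\right) + 901 = \left(i \sqrt{8378} - 14629\right) + 901 = \left(-14629 + i \sqrt{8378}\right) + 901 = -13728 + i \sqrt{8378} \approx -13728.0 + 91.531 i$)
$\frac{V}{z} - \frac{5510}{-39407} = \frac{-13728 + i \sqrt{8378}}{-311} - \frac{5510}{-39407} = \left(-13728 + i \sqrt{8378}\right) \left(- \frac{1}{311}\right) - - \frac{5510}{39407} = \left(\frac{13728}{311} - \frac{i \sqrt{8378}}{311}\right) + \frac{5510}{39407} = \frac{542692906}{12255577} - \frac{i \sqrt{8378}}{311}$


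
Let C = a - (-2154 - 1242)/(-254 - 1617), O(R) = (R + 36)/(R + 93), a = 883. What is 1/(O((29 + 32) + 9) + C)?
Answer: 304973/268935937 ≈ 0.0011340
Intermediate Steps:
O(R) = (36 + R)/(93 + R)
C = 1648697/1871 (C = 883 - (-2154 - 1242)/(-254 - 1617) = 883 - (-3396)/(-1871) = 883 - (-3396)*(-1)/1871 = 883 - 1*3396/1871 = 883 - 3396/1871 = 1648697/1871 ≈ 881.18)
1/(O((29 + 32) + 9) + C) = 1/((36 + ((29 + 32) + 9))/(93 + ((29 + 32) + 9)) + 1648697/1871) = 1/((36 + (61 + 9))/(93 + (61 + 9)) + 1648697/1871) = 1/((36 + 70)/(93 + 70) + 1648697/1871) = 1/(106/163 + 1648697/1871) = 1/(268935937/304973) = 304973/268935937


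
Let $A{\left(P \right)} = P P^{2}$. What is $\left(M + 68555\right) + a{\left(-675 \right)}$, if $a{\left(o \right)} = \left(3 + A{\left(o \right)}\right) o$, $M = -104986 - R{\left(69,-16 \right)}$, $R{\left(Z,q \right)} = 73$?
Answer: $207594102096$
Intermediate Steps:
$M = -105059$ ($M = -104986 - 73 = -105059$)
$A{\left(P \right)} = P^{3}$
$a{\left(o \right)} = o \left(3 + o^{3}\right)$ ($a{\left(o \right)} = \left(3 + o^{3}\right) o = o \left(3 + o^{3}\right)$)
$\left(M + 68555\right) + a{\left(-675 \right)} = \left(-105059 + 68555\right) - 675 \left(3 + \left(-675\right)^{3}\right) = -36504 - 675 \left(3 - 307546875\right) = -36504 - -207594138600 = -36504 + 207594138600 = 207594102096$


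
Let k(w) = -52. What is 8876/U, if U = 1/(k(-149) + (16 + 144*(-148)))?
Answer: -189484848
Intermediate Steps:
U = -1/21348 (U = 1/(-52 + (16 + 144*(-148))) = 1/(-52 + (16 - 21312)) = 1/(-52 - 21296) = 1/(-21348) = -1/21348 ≈ -4.6843e-5)
8876/U = 8876/(-1/21348) = 8876*(-21348) = -189484848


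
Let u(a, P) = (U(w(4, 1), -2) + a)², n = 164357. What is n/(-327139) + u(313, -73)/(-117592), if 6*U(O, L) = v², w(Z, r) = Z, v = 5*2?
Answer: -493925140915/346220363592 ≈ -1.4266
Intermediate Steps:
v = 10
U(O, L) = 50/3 (U(O, L) = (⅙)*10² = (⅙)*100 = 50/3)
u(a, P) = (50/3 + a)²
n/(-327139) + u(313, -73)/(-117592) = 164357/(-327139) + ((50 + 3*313)²/9)/(-117592) = 164357*(-1/327139) + ((50 + 939)²/9)*(-1/117592) = -164357/327139 + ((⅑)*989²)*(-1/117592) = -164357/327139 + ((⅑)*978121)*(-1/117592) = -164357/327139 + (978121/9)*(-1/117592) = -164357/327139 - 978121/1058328 = -493925140915/346220363592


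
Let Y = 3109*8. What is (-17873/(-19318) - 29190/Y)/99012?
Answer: -29838791/11893254507888 ≈ -2.5089e-6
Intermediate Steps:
Y = 24872
(-17873/(-19318) - 29190/Y)/99012 = (-17873/(-19318) - 29190/24872)/99012 = (-17873*(-1/19318) - 29190*1/24872)*(1/99012) = (17873/19318 - 14595/12436)*(1/99012) = -29838791/120119324*1/99012 = -29838791/11893254507888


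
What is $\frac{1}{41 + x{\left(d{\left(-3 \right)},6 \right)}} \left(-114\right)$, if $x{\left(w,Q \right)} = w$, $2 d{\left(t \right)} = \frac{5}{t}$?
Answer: $- \frac{684}{241} \approx -2.8382$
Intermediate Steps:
$d{\left(t \right)} = \frac{5}{2 t}$ ($d{\left(t \right)} = \frac{5 \frac{1}{t}}{2} = \frac{5}{2 t}$)
$\frac{1}{41 + x{\left(d{\left(-3 \right)},6 \right)}} \left(-114\right) = \frac{1}{41 + \frac{5}{2 \left(-3\right)}} \left(-114\right) = \frac{1}{41 + \frac{5}{2} \left(- \frac{1}{3}\right)} \left(-114\right) = \frac{1}{41 - \frac{5}{6}} \left(-114\right) = \frac{1}{\frac{241}{6}} \left(-114\right) = \frac{6}{241} \left(-114\right) = - \frac{684}{241}$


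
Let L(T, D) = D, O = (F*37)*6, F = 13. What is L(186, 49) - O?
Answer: -2837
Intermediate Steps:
O = 2886 (O = (13*37)*6 = 481*6 = 2886)
L(186, 49) - O = 49 - 1*2886 = 49 - 2886 = -2837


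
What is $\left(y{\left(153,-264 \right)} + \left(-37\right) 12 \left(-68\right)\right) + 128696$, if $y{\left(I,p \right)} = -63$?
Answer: $158825$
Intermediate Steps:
$\left(y{\left(153,-264 \right)} + \left(-37\right) 12 \left(-68\right)\right) + 128696 = \left(-63 + \left(-37\right) 12 \left(-68\right)\right) + 128696 = \left(-63 - -30192\right) + 128696 = \left(-63 + 30192\right) + 128696 = 30129 + 128696 = 158825$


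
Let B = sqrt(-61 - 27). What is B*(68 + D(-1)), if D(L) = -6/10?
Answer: 674*I*sqrt(22)/5 ≈ 632.27*I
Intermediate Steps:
B = 2*I*sqrt(22) (B = sqrt(-88) = 2*I*sqrt(22) ≈ 9.3808*I)
D(L) = -3/5 (D(L) = -6*1/10 = -3/5)
B*(68 + D(-1)) = (2*I*sqrt(22))*(68 - 3/5) = (2*I*sqrt(22))*(337/5) = 674*I*sqrt(22)/5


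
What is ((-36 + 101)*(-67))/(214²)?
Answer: -4355/45796 ≈ -0.095096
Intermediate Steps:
((-36 + 101)*(-67))/(214²) = (65*(-67))/45796 = -4355*1/45796 = -4355/45796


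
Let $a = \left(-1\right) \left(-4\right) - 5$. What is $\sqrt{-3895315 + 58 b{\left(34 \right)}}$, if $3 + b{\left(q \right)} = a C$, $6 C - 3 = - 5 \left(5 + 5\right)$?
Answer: $\frac{4 i \sqrt{2190957}}{3} \approx 1973.6 i$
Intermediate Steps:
$a = -1$ ($a = 4 - 5 = -1$)
$C = - \frac{47}{6}$ ($C = \frac{1}{2} + \frac{\left(-5\right) \left(5 + 5\right)}{6} = \frac{1}{2} + \frac{\left(-5\right) 10}{6} = \frac{1}{2} + \frac{1}{6} \left(-50\right) = \frac{1}{2} - \frac{25}{3} = - \frac{47}{6} \approx -7.8333$)
$b{\left(q \right)} = \frac{29}{6}$ ($b{\left(q \right)} = -3 - - \frac{47}{6} = -3 + \frac{47}{6} = \frac{29}{6}$)
$\sqrt{-3895315 + 58 b{\left(34 \right)}} = \sqrt{-3895315 + 58 \cdot \frac{29}{6}} = \sqrt{-3895315 + \frac{841}{3}} = \sqrt{- \frac{11685104}{3}} = \frac{4 i \sqrt{2190957}}{3}$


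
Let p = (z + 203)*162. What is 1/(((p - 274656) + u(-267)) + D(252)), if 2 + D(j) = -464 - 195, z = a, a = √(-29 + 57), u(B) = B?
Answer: -121349/29450792186 - 81*√7/14725396093 ≈ -4.1350e-6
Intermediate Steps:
a = 2*√7 (a = √28 = 2*√7 ≈ 5.2915)
z = 2*√7 ≈ 5.2915
p = 32886 + 324*√7 (p = (2*√7 + 203)*162 = (203 + 2*√7)*162 = 32886 + 324*√7 ≈ 33743.)
D(j) = -661 (D(j) = -2 + (-464 - 195) = -2 - 659 = -661)
1/(((p - 274656) + u(-267)) + D(252)) = 1/((((32886 + 324*√7) - 274656) - 267) - 661) = 1/(((-241770 + 324*√7) - 267) - 661) = 1/((-242037 + 324*√7) - 661) = 1/(-242698 + 324*√7)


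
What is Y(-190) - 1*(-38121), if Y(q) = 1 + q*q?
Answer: 74222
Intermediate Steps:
Y(q) = 1 + q**2
Y(-190) - 1*(-38121) = (1 + (-190)**2) - 1*(-38121) = (1 + 36100) + 38121 = 36101 + 38121 = 74222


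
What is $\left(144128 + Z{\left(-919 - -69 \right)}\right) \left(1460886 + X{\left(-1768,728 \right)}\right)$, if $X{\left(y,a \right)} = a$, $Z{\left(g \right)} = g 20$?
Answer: $185812064592$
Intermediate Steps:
$Z{\left(g \right)} = 20 g$
$\left(144128 + Z{\left(-919 - -69 \right)}\right) \left(1460886 + X{\left(-1768,728 \right)}\right) = \left(144128 + 20 \left(-919 - -69\right)\right) \left(1460886 + 728\right) = \left(144128 + 20 \left(-919 + 69\right)\right) 1461614 = \left(144128 + 20 \left(-850\right)\right) 1461614 = \left(144128 - 17000\right) 1461614 = 127128 \cdot 1461614 = 185812064592$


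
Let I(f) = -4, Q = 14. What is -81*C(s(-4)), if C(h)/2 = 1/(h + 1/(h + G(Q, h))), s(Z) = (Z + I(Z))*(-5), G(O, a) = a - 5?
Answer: -12150/3001 ≈ -4.0487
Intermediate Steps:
G(O, a) = -5 + a
s(Z) = 20 - 5*Z (s(Z) = (Z - 4)*(-5) = (-4 + Z)*(-5) = 20 - 5*Z)
C(h) = 2/(h + 1/(-5 + 2*h)) (C(h) = 2/(h + 1/(h + (-5 + h))) = 2/(h + 1/(-5 + 2*h)))
-81*C(s(-4)) = -162*(-5 + 2*(20 - 5*(-4)))/(1 + (20 - 5*(-4))² + (20 - 5*(-4))*(-5 + (20 - 5*(-4)))) = -162*(-5 + 2*(20 + 20))/(1 + (20 + 20)² + (20 + 20)*(-5 + (20 + 20))) = -162*(-5 + 2*40)/(1 + 40² + 40*(-5 + 40)) = -162*(-5 + 80)/(1 + 1600 + 40*35) = -162*75/(1 + 1600 + 1400) = -162*75/3001 = -81*150/3001 = -12150/3001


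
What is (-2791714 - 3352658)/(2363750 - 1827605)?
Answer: -2048124/178715 ≈ -11.460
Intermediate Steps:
(-2791714 - 3352658)/(2363750 - 1827605) = -6144372/536145 = -6144372*1/536145 = -2048124/178715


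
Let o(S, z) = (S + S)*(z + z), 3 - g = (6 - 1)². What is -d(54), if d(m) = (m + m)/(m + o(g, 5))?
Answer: 54/193 ≈ 0.27979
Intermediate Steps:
g = -22 (g = 3 - (6 - 1)² = 3 - 1*5² = 3 - 1*25 = 3 - 25 = -22)
o(S, z) = 4*S*z (o(S, z) = (2*S)*(2*z) = 4*S*z)
d(m) = 2*m/(-440 + m) (d(m) = (m + m)/(m + 4*(-22)*5) = (2*m)/(m - 440) = (2*m)/(-440 + m) = 2*m/(-440 + m))
-d(54) = -2*54/(-440 + 54) = -2*54/(-386) = -2*54*(-1)/386 = -1*(-54/193) = 54/193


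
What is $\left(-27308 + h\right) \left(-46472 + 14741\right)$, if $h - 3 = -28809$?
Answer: $1780553334$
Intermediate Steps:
$h = -28806$ ($h = 3 - 28809 = -28806$)
$\left(-27308 + h\right) \left(-46472 + 14741\right) = \left(-27308 - 28806\right) \left(-46472 + 14741\right) = \left(-56114\right) \left(-31731\right) = 1780553334$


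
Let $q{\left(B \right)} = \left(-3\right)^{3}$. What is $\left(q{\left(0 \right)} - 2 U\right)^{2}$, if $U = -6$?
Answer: $225$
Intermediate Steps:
$q{\left(B \right)} = -27$
$\left(q{\left(0 \right)} - 2 U\right)^{2} = \left(-27 - -12\right)^{2} = \left(-27 + 12\right)^{2} = \left(-15\right)^{2} = 225$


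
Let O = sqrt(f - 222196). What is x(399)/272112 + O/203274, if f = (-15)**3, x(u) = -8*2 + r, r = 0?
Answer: -1/17007 + I*sqrt(225571)/203274 ≈ -5.8799e-5 + 0.0023365*I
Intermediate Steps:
x(u) = -16 (x(u) = -8*2 + 0 = -16 + 0 = -16)
f = -3375
O = I*sqrt(225571) (O = sqrt(-3375 - 222196) = sqrt(-225571) = I*sqrt(225571) ≈ 474.94*I)
x(399)/272112 + O/203274 = -16/272112 + (I*sqrt(225571))/203274 = -16*1/272112 + (I*sqrt(225571))*(1/203274) = -1/17007 + I*sqrt(225571)/203274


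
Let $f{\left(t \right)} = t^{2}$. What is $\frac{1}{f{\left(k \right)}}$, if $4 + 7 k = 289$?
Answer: $\frac{49}{81225} \approx 0.00060326$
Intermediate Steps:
$k = \frac{285}{7}$ ($k = - \frac{4}{7} + \frac{1}{7} \cdot 289 = - \frac{4}{7} + \frac{289}{7} = \frac{285}{7} \approx 40.714$)
$\frac{1}{f{\left(k \right)}} = \frac{1}{\left(\frac{285}{7}\right)^{2}} = \frac{1}{\frac{81225}{49}} = \frac{49}{81225}$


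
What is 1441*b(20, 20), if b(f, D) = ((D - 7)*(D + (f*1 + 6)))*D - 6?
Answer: 17225714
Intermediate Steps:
b(f, D) = -6 + D*(-7 + D)*(6 + D + f) (b(f, D) = ((-7 + D)*(D + (f + 6)))*D - 6 = ((-7 + D)*(D + (6 + f)))*D - 6 = ((-7 + D)*(6 + D + f))*D - 6 = D*(-7 + D)*(6 + D + f) - 6 = -6 + D*(-7 + D)*(6 + D + f))
1441*b(20, 20) = 1441*(-6 + 20³ - 1*20² - 42*20 + 20*20² - 7*20*20) = 1441*(-6 + 8000 - 1*400 - 840 + 20*400 - 2800) = 1441*(-6 + 8000 - 400 - 840 + 8000 - 2800) = 1441*11954 = 17225714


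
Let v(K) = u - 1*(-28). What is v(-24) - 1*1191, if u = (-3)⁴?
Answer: -1082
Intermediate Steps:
u = 81
v(K) = 109 (v(K) = 81 - 1*(-28) = 81 + 28 = 109)
v(-24) - 1*1191 = 109 - 1*1191 = 109 - 1191 = -1082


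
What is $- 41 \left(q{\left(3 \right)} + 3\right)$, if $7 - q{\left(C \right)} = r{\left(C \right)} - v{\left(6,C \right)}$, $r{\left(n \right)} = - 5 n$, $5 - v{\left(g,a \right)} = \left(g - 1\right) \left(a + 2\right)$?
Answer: $-205$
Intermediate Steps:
$v{\left(g,a \right)} = 5 - \left(-1 + g\right) \left(2 + a\right)$ ($v{\left(g,a \right)} = 5 - \left(g - 1\right) \left(a + 2\right) = 5 - \left(-1 + g\right) \left(2 + a\right)$)
$q{\left(C \right)} = 2$ ($q{\left(C \right)} = 7 - \left(- 5 C - \left(7 + C - 12 - C 6\right)\right) = 7 - \left(- 5 C - \left(7 + C - 12 - 6 C\right)\right) = 7 - \left(- 5 C - \left(-5 - 5 C\right)\right) = 7 - \left(- 5 C + \left(5 + 5 C\right)\right) = 7 - 5 = 2$)
$- 41 \left(q{\left(3 \right)} + 3\right) = - 41 \left(2 + 3\right) = \left(-41\right) 5 = -205$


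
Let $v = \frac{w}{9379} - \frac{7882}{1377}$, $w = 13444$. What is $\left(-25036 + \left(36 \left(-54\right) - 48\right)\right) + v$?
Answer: $- \frac{349118870614}{12914883} \approx -27032.0$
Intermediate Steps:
$v = - \frac{55412890}{12914883}$ ($v = \frac{13444}{9379} - \frac{7882}{1377} = - \frac{55412890}{12914883} \approx -4.2906$)
$\left(-25036 + \left(36 \left(-54\right) - 48\right)\right) + v = \left(-25036 + \left(36 \left(-54\right) - 48\right)\right) - \frac{55412890}{12914883} = \left(-25036 - 1992\right) - \frac{55412890}{12914883} = -27028 - \frac{55412890}{12914883} = - \frac{349118870614}{12914883}$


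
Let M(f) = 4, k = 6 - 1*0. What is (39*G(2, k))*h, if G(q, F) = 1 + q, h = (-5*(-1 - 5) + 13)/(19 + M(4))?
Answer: 5031/23 ≈ 218.74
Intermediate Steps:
k = 6 (k = 6 + 0 = 6)
h = 43/23 (h = (-5*(-1 - 5) + 13)/(19 + 4) = (-5*(-6) + 13)/23 = (30 + 13)*(1/23) = 43*(1/23) = 43/23 ≈ 1.8696)
(39*G(2, k))*h = (39*(1 + 2))*(43/23) = (39*3)*(43/23) = 117*(43/23) = 5031/23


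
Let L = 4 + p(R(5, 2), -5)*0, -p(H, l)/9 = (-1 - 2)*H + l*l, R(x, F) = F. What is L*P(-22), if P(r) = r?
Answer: -88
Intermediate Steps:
p(H, l) = -9*l**2 + 27*H (p(H, l) = -9*((-1 - 2)*H + l*l) = -9*(-3*H + l**2) = -9*(l**2 - 3*H) = -9*l**2 + 27*H)
L = 4 (L = 4 + (-9*(-5)**2 + 27*2)*0 = 4 + (-9*25 + 54)*0 = 4 + (-225 + 54)*0 = 4 - 171*0 = 4 + 0 = 4)
L*P(-22) = 4*(-22) = -88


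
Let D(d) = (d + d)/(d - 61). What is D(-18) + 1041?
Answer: 82275/79 ≈ 1041.5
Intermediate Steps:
D(d) = 2*d/(-61 + d) (D(d) = (2*d)/(-61 + d) = 2*d/(-61 + d))
D(-18) + 1041 = 2*(-18)/(-61 - 18) + 1041 = 2*(-18)/(-79) + 1041 = 2*(-18)*(-1/79) + 1041 = 36/79 + 1041 = 82275/79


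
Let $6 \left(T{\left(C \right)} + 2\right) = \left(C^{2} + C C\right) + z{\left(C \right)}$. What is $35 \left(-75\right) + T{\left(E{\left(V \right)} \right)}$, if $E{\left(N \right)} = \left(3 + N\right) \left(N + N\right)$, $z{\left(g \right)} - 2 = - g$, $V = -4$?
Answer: $- \frac{7820}{3} \approx -2606.7$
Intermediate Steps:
$z{\left(g \right)} = 2 - g$
$E{\left(N \right)} = 2 N \left(3 + N\right)$ ($E{\left(N \right)} = \left(3 + N\right) 2 N = 2 N \left(3 + N\right)$)
$T{\left(C \right)} = - \frac{5}{3} - \frac{C}{6} + \frac{C^{2}}{3}$ ($T{\left(C \right)} = -2 + \frac{\left(C^{2} + C C\right) - \left(-2 + C\right)}{6} = -2 + \frac{\left(C^{2} + C^{2}\right) - \left(-2 + C\right)}{6} = -2 + \frac{2 C^{2} - \left(-2 + C\right)}{6} = -2 + \frac{2 - C + 2 C^{2}}{6} = -2 + \left(\frac{1}{3} - \frac{C}{6} + \frac{C^{2}}{3}\right) = - \frac{5}{3} - \frac{C}{6} + \frac{C^{2}}{3}$)
$35 \left(-75\right) + T{\left(E{\left(V \right)} \right)} = 35 \left(-75\right) - \left(\frac{5}{3} - \frac{64 \left(3 - 4\right)^{2}}{3} + \frac{1}{6} \cdot 2 \left(-4\right) \left(3 - 4\right)\right) = -2625 - \left(\frac{5}{3} - \frac{64}{3} + \frac{1}{6} \cdot 2 \left(-4\right) \left(-1\right)\right) = -2625 - \left(3 - \frac{64}{3}\right) = -2625 - - \frac{55}{3} = -2625 + \frac{55}{3} = - \frac{7820}{3}$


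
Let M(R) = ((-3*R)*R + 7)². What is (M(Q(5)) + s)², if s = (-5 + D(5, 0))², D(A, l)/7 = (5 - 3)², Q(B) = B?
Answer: 26553409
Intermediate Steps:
D(A, l) = 28 (D(A, l) = 7*(5 - 3)² = 7*2² = 7*4 = 28)
s = 529 (s = (-5 + 28)² = 23² = 529)
M(R) = (7 - 3*R²)² (M(R) = (-3*R² + 7)² = (7 - 3*R²)²)
(M(Q(5)) + s)² = ((-7 + 3*5²)² + 529)² = ((-7 + 3*25)² + 529)² = ((-7 + 75)² + 529)² = (68² + 529)² = (4624 + 529)² = 5153² = 26553409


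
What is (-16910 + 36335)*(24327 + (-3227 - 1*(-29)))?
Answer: 410430825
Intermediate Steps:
(-16910 + 36335)*(24327 + (-3227 - 1*(-29))) = 19425*(24327 + (-3227 + 29)) = 19425*(24327 - 3198) = 19425*21129 = 410430825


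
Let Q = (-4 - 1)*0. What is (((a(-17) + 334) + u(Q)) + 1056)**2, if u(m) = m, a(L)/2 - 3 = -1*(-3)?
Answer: 1965604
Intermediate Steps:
a(L) = 12 (a(L) = 6 + 2*(-1*(-3)) = 6 + 2*3 = 6 + 6 = 12)
Q = 0 (Q = -5*0 = 0)
(((a(-17) + 334) + u(Q)) + 1056)**2 = (((12 + 334) + 0) + 1056)**2 = ((346 + 0) + 1056)**2 = (346 + 1056)**2 = 1402**2 = 1965604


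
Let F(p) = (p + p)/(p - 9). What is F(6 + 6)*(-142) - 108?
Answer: -1244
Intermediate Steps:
F(p) = 2*p/(-9 + p) (F(p) = (2*p)/(-9 + p) = 2*p/(-9 + p))
F(6 + 6)*(-142) - 108 = (2*(6 + 6)/(-9 + (6 + 6)))*(-142) - 108 = (2*12/(-9 + 12))*(-142) - 108 = (2*12/3)*(-142) - 108 = (2*12*(1/3))*(-142) - 108 = 8*(-142) - 108 = -1136 - 108 = -1244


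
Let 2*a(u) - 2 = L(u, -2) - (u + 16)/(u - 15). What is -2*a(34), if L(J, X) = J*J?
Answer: -21952/19 ≈ -1155.4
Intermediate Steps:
L(J, X) = J**2
a(u) = 1 + u**2/2 - (16 + u)/(2*(-15 + u)) (a(u) = 1 + (u**2 - (u + 16)/(u - 15))/2 = 1 + (u**2 - (16 + u)/(-15 + u))/2 = 1 + (u**2/2 - (16 + u)/(2*(-15 + u))) = 1 + u**2/2 - (16 + u)/(2*(-15 + u)))
-2*a(34) = -(-46 + 34 + 34**3 - 15*34**2)/(-15 + 34) = -(-46 + 34 + 39304 - 15*1156)/19 = -(-46 + 34 + 39304 - 17340)/19 = -21952/19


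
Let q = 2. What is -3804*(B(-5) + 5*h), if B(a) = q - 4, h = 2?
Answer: -30432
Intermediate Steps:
B(a) = -2 (B(a) = 2 - 4 = -2)
-3804*(B(-5) + 5*h) = -3804*(-2 + 5*2) = -3804*(-2 + 10) = -3804*8 = -30432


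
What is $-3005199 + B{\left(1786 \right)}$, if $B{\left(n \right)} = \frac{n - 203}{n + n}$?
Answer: $- \frac{10734569245}{3572} \approx -3.0052 \cdot 10^{6}$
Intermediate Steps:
$B{\left(n \right)} = \frac{-203 + n}{2 n}$
$-3005199 + B{\left(1786 \right)} = -3005199 + \frac{-203 + 1786}{2 \cdot 1786} = -3005199 + \frac{1}{2} \cdot \frac{1}{1786} \cdot 1583 = -3005199 + \frac{1583}{3572} = - \frac{10734569245}{3572}$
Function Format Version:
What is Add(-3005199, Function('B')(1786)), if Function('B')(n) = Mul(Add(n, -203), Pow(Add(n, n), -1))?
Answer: Rational(-10734569245, 3572) ≈ -3.0052e+6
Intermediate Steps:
Function('B')(n) = Mul(Rational(1, 2), Pow(n, -1), Add(-203, n)) (Function('B')(n) = Mul(Add(-203, n), Pow(Mul(2, n), -1)) = Mul(Add(-203, n), Mul(Rational(1, 2), Pow(n, -1))) = Mul(Rational(1, 2), Pow(n, -1), Add(-203, n)))
Add(-3005199, Function('B')(1786)) = Add(-3005199, Mul(Rational(1, 2), Pow(1786, -1), Add(-203, 1786))) = Add(-3005199, Mul(Rational(1, 2), Rational(1, 1786), 1583)) = Add(-3005199, Rational(1583, 3572)) = Rational(-10734569245, 3572)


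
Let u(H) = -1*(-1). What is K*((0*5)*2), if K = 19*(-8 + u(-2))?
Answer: 0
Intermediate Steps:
u(H) = 1
K = -133 (K = 19*(-8 + 1) = 19*(-7) = -133)
K*((0*5)*2) = -133*0*5*2 = -0*2 = -133*0 = 0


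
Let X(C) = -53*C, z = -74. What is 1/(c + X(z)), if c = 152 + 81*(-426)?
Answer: -1/30432 ≈ -3.2860e-5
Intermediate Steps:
c = -34354 (c = 152 - 34506 = -34354)
1/(c + X(z)) = 1/(-34354 - 53*(-74)) = 1/(-34354 + 3922) = 1/(-30432) = -1/30432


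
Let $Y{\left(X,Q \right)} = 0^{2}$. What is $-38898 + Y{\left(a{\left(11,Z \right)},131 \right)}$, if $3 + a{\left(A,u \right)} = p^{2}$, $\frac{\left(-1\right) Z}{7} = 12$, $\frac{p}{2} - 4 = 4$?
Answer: $-38898$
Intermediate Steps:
$p = 16$ ($p = 8 + 2 \cdot 4 = 8 + 8 = 16$)
$Z = -84$ ($Z = \left(-7\right) 12 = -84$)
$a{\left(A,u \right)} = 253$ ($a{\left(A,u \right)} = -3 + 16^{2} = -3 + 256 = 253$)
$Y{\left(X,Q \right)} = 0$
$-38898 + Y{\left(a{\left(11,Z \right)},131 \right)} = -38898 + 0 = -38898$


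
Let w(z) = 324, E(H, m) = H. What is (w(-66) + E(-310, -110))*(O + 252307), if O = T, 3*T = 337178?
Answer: 15317386/3 ≈ 5.1058e+6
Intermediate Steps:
T = 337178/3 (T = (⅓)*337178 = 337178/3 ≈ 1.1239e+5)
O = 337178/3 ≈ 1.1239e+5
(w(-66) + E(-310, -110))*(O + 252307) = (324 - 310)*(337178/3 + 252307) = 14*(1094099/3) = 15317386/3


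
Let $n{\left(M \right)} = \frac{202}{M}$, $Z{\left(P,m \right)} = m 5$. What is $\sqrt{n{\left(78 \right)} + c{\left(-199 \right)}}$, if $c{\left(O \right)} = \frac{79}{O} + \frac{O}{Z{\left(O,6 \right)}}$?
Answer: $\frac{i \sqrt{26746967130}}{77610} \approx 2.1073 i$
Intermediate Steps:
$Z{\left(P,m \right)} = 5 m$
$c{\left(O \right)} = \frac{79}{O} + \frac{O}{30}$ ($c{\left(O \right)} = \frac{79}{O} + \frac{O}{5 \cdot 6} = \frac{79}{O} + \frac{O}{30}$)
$\sqrt{n{\left(78 \right)} + c{\left(-199 \right)}} = \sqrt{\frac{202}{78} + \left(\frac{79}{-199} + \frac{1}{30} \left(-199\right)\right)} = \sqrt{202 \cdot \frac{1}{78} + \left(79 \left(- \frac{1}{199}\right) - \frac{199}{30}\right)} = \sqrt{\frac{101}{39} - \frac{41971}{5970}} = \sqrt{- \frac{344633}{77610}} = \frac{i \sqrt{26746967130}}{77610}$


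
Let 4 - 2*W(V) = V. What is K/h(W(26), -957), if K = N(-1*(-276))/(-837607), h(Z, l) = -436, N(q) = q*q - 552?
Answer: 18906/91299163 ≈ 0.00020708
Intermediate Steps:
N(q) = -552 + q² (N(q) = q² - 552 = -552 + q²)
W(V) = 2 - V/2
K = -75624/837607 (K = (-552 + (-1*(-276))²)/(-837607) = (-552 + 276²)*(-1/837607) = (-552 + 76176)*(-1/837607) = 75624*(-1/837607) = -75624/837607 ≈ -0.090286)
K/h(W(26), -957) = -75624/837607/(-436) = -75624/837607*(-1/436) = 18906/91299163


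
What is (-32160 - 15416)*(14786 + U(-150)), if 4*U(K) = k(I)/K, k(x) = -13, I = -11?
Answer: -52759482511/75 ≈ -7.0346e+8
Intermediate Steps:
U(K) = -13/(4*K) (U(K) = (-13/K)/4 = -13/(4*K))
(-32160 - 15416)*(14786 + U(-150)) = (-32160 - 15416)*(14786 - 13/4/(-150)) = -47576*(14786 - 13/4*(-1/150)) = -47576*(14786 + 13/600) = -47576*8871613/600 = -52759482511/75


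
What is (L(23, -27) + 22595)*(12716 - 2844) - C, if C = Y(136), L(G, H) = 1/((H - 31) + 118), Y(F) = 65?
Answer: 3345869093/15 ≈ 2.2306e+8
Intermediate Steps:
L(G, H) = 1/(87 + H) (L(G, H) = 1/((-31 + H) + 118) = 1/(87 + H))
C = 65
(L(23, -27) + 22595)*(12716 - 2844) - C = (1/(87 - 27) + 22595)*(12716 - 2844) - 1*65 = (1/60 + 22595)*9872 - 65 = (1355701/60)*9872 - 65 = 3345870068/15 - 65 = 3345869093/15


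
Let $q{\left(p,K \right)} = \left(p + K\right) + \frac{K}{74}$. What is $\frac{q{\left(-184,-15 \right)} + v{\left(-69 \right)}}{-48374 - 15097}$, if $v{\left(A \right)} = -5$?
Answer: $\frac{5037}{1565618} \approx 0.0032173$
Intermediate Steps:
$q{\left(p,K \right)} = p + \frac{75 K}{74}$ ($q{\left(p,K \right)} = \left(K + p\right) + K \frac{1}{74} = \left(K + p\right) + \frac{K}{74} = p + \frac{75 K}{74}$)
$\frac{q{\left(-184,-15 \right)} + v{\left(-69 \right)}}{-48374 - 15097} = \frac{\left(-184 + \frac{75}{74} \left(-15\right)\right) - 5}{-48374 - 15097} = \frac{\left(-184 - \frac{1125}{74}\right) - 5}{-63471} = \left(- \frac{14741}{74} - 5\right) \left(- \frac{1}{63471}\right) = \left(- \frac{15111}{74}\right) \left(- \frac{1}{63471}\right) = \frac{5037}{1565618}$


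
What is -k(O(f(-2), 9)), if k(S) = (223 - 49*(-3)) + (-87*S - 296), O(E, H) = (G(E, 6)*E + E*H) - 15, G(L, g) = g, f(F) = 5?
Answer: 5146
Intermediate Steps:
O(E, H) = -15 + 6*E + E*H (O(E, H) = (6*E + E*H) - 15 = -15 + 6*E + E*H)
k(S) = 74 - 87*S (k(S) = (223 + 147) + (-296 - 87*S) = 370 + (-296 - 87*S) = 74 - 87*S)
-k(O(f(-2), 9)) = -(74 - 87*(-15 + 6*5 + 5*9)) = -(74 - 87*(-15 + 30 + 45)) = -(74 - 87*60) = -(74 - 5220) = -1*(-5146) = 5146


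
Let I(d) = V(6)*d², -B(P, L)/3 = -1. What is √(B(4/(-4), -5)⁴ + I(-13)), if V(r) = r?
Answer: √1095 ≈ 33.091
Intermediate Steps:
B(P, L) = 3 (B(P, L) = -3*(-1) = 3)
I(d) = 6*d²
√(B(4/(-4), -5)⁴ + I(-13)) = √(3⁴ + 6*(-13)²) = √(81 + 6*169) = √(81 + 1014) = √1095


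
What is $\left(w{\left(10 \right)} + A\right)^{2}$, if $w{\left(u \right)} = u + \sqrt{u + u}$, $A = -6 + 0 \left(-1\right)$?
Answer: $36 + 16 \sqrt{5} \approx 71.777$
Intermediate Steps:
$A = -6$ ($A = -6 + 0 = -6$)
$w{\left(u \right)} = u + \sqrt{2} \sqrt{u}$ ($w{\left(u \right)} = u + \sqrt{2 u} = u + \sqrt{2} \sqrt{u}$)
$\left(w{\left(10 \right)} + A\right)^{2} = \left(\left(10 + \sqrt{2} \sqrt{10}\right) - 6\right)^{2} = \left(\left(10 + 2 \sqrt{5}\right) - 6\right)^{2} = \left(4 + 2 \sqrt{5}\right)^{2}$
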